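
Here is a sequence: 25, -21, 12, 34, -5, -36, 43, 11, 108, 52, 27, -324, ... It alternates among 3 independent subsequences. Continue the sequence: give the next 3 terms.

61, 43, 972

The terms cycle through 3 interleaved subsequences.
Subsequence A: 25, 34, 43, 52 — adding 9 each time.
Subsequence B: -21, -5, 11, 27 — linear: a_n = -37 + 16·n.
Subsequence C: 12, -36, 108, -324 — geometric, ×-3 each step.
Position 13 falls in subsequence A as its term 5, giving 61.
Position 14 falls in subsequence B as its term 5, giving 43.
The 15th slot belongs to subsequence C; its 5th term is 972.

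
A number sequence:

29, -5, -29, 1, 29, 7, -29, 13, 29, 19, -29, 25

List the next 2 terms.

29, 31

Positions 1, 3, 5, … form one subsequence and positions 2, 4, 6, … form another.
Track A: 29, -29, 29, -29, 29, -29. Oscillating between 29 and -29.
Track B: -5, 1, 7, 13, 19, 25. Arithmetic with common difference +6.
Position 13 → track A, term 7 = 29.
Position 14 falls in track B as its term 7, giving 31.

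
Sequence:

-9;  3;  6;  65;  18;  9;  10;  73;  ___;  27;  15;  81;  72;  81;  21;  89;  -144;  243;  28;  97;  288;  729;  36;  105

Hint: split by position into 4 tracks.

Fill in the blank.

The terms cycle through 4 interleaved subsequences.
Track A is -9, 18, ?, 72, -144, 288, which is a geometric progression (common ratio -2).
Track B is 3, 9, 27, 81, 243, 729, which is powers of 3.
Track C is 6, 10, 15, 21, 28, 36, which is the triangular numbers T_3, T_4, ….
Track D is 65, 73, 81, 89, 97, 105, which is linear: a_n = 57 + 8·n.
Track A's pattern makes the blank -36.

-36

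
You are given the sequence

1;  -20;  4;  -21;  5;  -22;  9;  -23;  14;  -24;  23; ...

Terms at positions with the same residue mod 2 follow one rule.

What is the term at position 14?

The terms cycle through 2 interleaved subsequences.
Stream A: 1, 4, 5, 9, 14, 23. Fibonacci-style (each term is the sum of the two before it).
Stream B: -20, -21, -22, -23, -24. Arithmetic, step −1.
Position 14 falls in stream B as its term 7, giving -26.

-26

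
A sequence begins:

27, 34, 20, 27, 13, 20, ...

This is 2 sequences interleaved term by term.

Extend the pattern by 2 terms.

6, 13

Taking every 2nd term gives 2 separate tracks.
Track A = 27, 20, 13: arithmetic with common difference −7.
Track B = 34, 27, 20: arithmetic, step −7.
Term 7 comes from track A (its 4th entry): 6.
Position 8 falls in track B as its term 4, giving 13.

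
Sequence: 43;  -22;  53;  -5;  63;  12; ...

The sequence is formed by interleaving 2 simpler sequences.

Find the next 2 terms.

73, 29

Positions 1, 3, 5, … form one subsequence and positions 2, 4, 6, … form another.
Track A is 43, 53, 63, which is adding 10 each time.
Track B is -22, -5, 12, which is adding 17 each time.
Position 7 falls in track A as its term 4, giving 73.
The 8th slot belongs to track B; its 4th term is 29.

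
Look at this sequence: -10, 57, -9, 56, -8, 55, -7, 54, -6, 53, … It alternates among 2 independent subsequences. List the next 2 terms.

Split by position mod 2 into 2 tracks.
Stream A = -10, -9, -8, -7, -6: linear: a_n = -11 + n.
Stream B = 57, 56, 55, 54, 53: arithmetic, step −1.
Position 11 falls in stream A as its term 6, giving -5.
Position 12 falls in stream B as its term 6, giving 52.

-5, 52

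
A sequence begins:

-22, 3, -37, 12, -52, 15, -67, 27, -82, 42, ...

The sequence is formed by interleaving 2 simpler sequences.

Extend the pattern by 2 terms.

Positions 1, 3, 5, … form one subsequence and positions 2, 4, 6, … form another.
Track A = -22, -37, -52, -67, -82: arithmetic with common difference −15.
Track B = 3, 12, 15, 27, 42: each term equals the sum of the previous two.
Position 11 → track A, term 6 = -97.
The 12th slot belongs to track B; its 6th term is 69.

-97, 69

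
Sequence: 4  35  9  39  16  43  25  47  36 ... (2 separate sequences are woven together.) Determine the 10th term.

51

Taking every 2nd term gives 2 separate tracks.
Track A = 4, 9, 16, 25, 36: the squares 2², 3², 4², ….
Track B = 35, 39, 43, 47: arithmetic, step +4.
Position 10 → track B, term 5 = 51.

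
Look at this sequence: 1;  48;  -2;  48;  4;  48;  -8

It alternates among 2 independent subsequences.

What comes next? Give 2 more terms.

48, 16

Positions 1, 3, 5, … form one subsequence and positions 2, 4, 6, … form another.
Track A: 1, -2, 4, -8 (multiplying by -2 each time).
Track B: 48, 48, 48 (the constant sequence 48).
The 8th slot belongs to track B; its 4th term is 48.
The 9th slot belongs to track A; its 5th term is 16.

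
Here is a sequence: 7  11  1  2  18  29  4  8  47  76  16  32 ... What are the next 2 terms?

The slot pattern repeats as AABB (period 4), so there are 2 interleaved tracks.
Stream A: 7, 11, 18, 29, 47, 76. A Fibonacci-like recurrence a_n = a_{n-1} + a_{n-2}.
Stream B: 1, 2, 4, 8, 16, 32. Powers of 2.
Position 13 → stream A, term 7 = 123.
The 14th slot belongs to stream A; its 8th term is 199.

123, 199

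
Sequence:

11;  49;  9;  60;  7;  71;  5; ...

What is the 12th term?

104

Odd-indexed and even-indexed terms follow separate rules.
Stream A: 11, 9, 7, 5 — arithmetic, step −2.
Stream B: 49, 60, 71 — adding 11 each time.
The 12th slot belongs to stream B; its 6th term is 104.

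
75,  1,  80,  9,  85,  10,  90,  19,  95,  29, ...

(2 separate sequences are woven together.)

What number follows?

100

Split by position mod 2 into 2 tracks.
Stream A: 75, 80, 85, 90, 95 — adding 5 each time.
Stream B: 1, 9, 10, 19, 29 — a Fibonacci-like recurrence a_n = a_{n-1} + a_{n-2}.
Term 11 comes from stream A (its 6th entry): 100.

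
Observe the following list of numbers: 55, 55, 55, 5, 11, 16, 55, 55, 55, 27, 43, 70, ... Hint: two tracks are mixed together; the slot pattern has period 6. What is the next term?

55

The slot pattern repeats as AAABBB (period 6), so there are 2 interleaved tracks.
Subsequence A: 55, 55, 55, 55, 55, 55. Constant 55.
Subsequence B: 5, 11, 16, 27, 43, 70. Fibonacci-style (each term is the sum of the two before it).
Position 13 falls in subsequence A as its term 7, giving 55.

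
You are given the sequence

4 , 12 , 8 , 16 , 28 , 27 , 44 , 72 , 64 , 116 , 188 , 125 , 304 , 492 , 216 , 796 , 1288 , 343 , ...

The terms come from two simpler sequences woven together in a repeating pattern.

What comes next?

2084

The slot pattern repeats as AAB (period 3), so there are 2 interleaved tracks.
Stream A: 4, 12, 16, 28, 44, 72, 116, 188, 304, 492, 796, 1288. Each term equals the sum of the previous two.
Stream B: 8, 27, 64, 125, 216, 343. Perfect cubes starting at 2³.
Position 19 falls in stream A as its term 13, giving 2084.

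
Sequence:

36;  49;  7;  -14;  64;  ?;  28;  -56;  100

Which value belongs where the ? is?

81

The slot pattern repeats as AABB (period 4), so there are 2 interleaved tracks.
Subsequence A: 36, 49, 64, ?, 100. Consecutive squares n² from n = 6.
Subsequence B: 7, -14, 28, -56. Multiplying by -2 each time.
The gap is subsequence A's term 4; the rule gives 81.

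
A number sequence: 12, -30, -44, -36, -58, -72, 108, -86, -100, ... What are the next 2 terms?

The slot pattern repeats as ABB (period 3), so there are 2 interleaved tracks.
Track A: 12, -36, 108 — multiplying by -3 each time.
Track B: -30, -44, -58, -72, -86, -100 — arithmetic with common difference −14.
The 10th slot belongs to track A; its 4th term is -324.
The 11th slot belongs to track B; its 7th term is -114.

-324, -114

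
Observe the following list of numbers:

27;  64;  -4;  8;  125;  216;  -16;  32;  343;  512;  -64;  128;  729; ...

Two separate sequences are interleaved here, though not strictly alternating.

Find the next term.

1000

Reading positions in blocks of 4 reveals the pattern AABB — 2 tracks woven together.
Track A: 27, 64, 125, 216, 343, 512, 729 (consecutive cubes n³ from n = 3).
Track B: -4, 8, -16, 32, -64, 128 (a geometric progression (common ratio -2)).
Term 14 comes from track A (its 8th entry): 1000.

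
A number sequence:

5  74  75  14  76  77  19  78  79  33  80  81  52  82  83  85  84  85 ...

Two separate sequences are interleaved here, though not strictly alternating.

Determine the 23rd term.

88

The slot pattern repeats as ABB (period 3), so there are 2 interleaved tracks.
Track A is 5, 14, 19, 33, 52, 85, which is each term equals the sum of the previous two.
Track B is 74, 75, 76, 77, 78, 79, 80, 81, 82, 83, 84, 85, which is adding 1 each time.
Position 23 falls in track B as its term 15, giving 88.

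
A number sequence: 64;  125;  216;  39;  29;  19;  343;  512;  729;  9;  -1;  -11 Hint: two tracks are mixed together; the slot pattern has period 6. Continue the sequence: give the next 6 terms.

Positions follow the repeating pattern AAABBB; grouping by letter gives 2 tracks.
Subsequence A: 64, 125, 216, 343, 512, 729 — perfect cubes starting at 4³.
Subsequence B: 39, 29, 19, 9, -1, -11 — arithmetic with common difference −10.
Position 13 → subsequence A, term 7 = 1000.
Position 14 → subsequence A, term 8 = 1331.
Position 15 → subsequence A, term 9 = 1728.
Position 16 falls in subsequence B as its term 7, giving -21.
The 17th slot belongs to subsequence B; its 8th term is -31.
The 18th slot belongs to subsequence B; its 9th term is -41.

1000, 1331, 1728, -21, -31, -41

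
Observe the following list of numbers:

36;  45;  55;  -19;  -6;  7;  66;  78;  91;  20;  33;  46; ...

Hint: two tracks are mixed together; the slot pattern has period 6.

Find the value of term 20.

171

The slot pattern repeats as AAABBB (period 6), so there are 2 interleaved tracks.
Track A is 36, 45, 55, 66, 78, 91, which is triangular numbers n(n+1)/2 for n = 8, 9, ….
Track B is -19, -6, 7, 20, 33, 46, which is arithmetic, step +13.
Position 20 → track A, term 11 = 171.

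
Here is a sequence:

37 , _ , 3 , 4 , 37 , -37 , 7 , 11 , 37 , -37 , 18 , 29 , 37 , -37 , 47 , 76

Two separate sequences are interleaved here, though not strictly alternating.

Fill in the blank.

Positions follow the repeating pattern AABB; grouping by letter gives 2 tracks.
Track A: 37, ?, 37, -37, 37, -37, 37, -37 (oscillating between 37 and -37).
Track B: 3, 4, 7, 11, 18, 29, 47, 76 (Fibonacci-style (each term is the sum of the two before it)).
Filling track A at index 2 by its rule yields -37.

-37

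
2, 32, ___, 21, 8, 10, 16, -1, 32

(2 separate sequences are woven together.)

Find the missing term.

4

Positions 1, 3, 5, … form one subsequence and positions 2, 4, 6, … form another.
Stream A is 2, ?, 8, 16, 32, which is powers 2^1, 2^2, 2^3, ….
Stream B is 32, 21, 10, -1, which is arithmetic with common difference −11.
The gap is stream A's term 2; the rule gives 4.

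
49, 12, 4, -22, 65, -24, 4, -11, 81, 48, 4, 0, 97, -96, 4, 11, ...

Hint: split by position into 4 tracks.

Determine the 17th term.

113

The terms cycle through 4 interleaved subsequences.
Subsequence A is 49, 65, 81, 97, which is linear: a_n = 33 + 16·n.
Subsequence B is 12, -24, 48, -96, which is multiplying by -2 each time.
Subsequence C is 4, 4, 4, 4, which is constant 4.
Subsequence D is -22, -11, 0, 11, which is arithmetic, step +11.
Position 17 falls in subsequence A as its term 5, giving 113.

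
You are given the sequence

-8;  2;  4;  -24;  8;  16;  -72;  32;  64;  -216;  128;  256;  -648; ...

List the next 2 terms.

Reading positions in blocks of 3 reveals the pattern ABB — 2 tracks woven together.
Stream A: -8, -24, -72, -216, -648 — a geometric progression (common ratio 3).
Stream B: 2, 4, 8, 16, 32, 64, 128, 256 — successive powers of 2.
Position 14 → stream B, term 9 = 512.
Position 15 → stream B, term 10 = 1024.

512, 1024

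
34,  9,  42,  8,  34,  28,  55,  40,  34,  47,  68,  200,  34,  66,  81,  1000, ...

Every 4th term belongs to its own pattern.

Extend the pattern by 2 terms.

34, 85

Read the sequence 4 terms at a time; column i is its own pattern.
Subsequence A = 34, 34, 34, 34: constant 34.
Subsequence B = 9, 28, 47, 66: arithmetic, step +19.
Subsequence C = 42, 55, 68, 81: arithmetic with common difference +13.
Subsequence D = 8, 40, 200, 1000: multiplying by 5 each time.
The 17th slot belongs to subsequence A; its 5th term is 34.
Position 18 → subsequence B, term 5 = 85.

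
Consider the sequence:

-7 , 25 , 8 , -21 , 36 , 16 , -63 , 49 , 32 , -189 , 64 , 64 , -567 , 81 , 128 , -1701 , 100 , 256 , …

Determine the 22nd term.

Read the sequence 3 terms at a time; column i is its own pattern.
Track A = -7, -21, -63, -189, -567, -1701: a geometric progression (common ratio 3).
Track B = 25, 36, 49, 64, 81, 100: perfect squares starting at 5².
Track C = 8, 16, 32, 64, 128, 256: successive powers of 2.
Position 22 falls in track A as its term 8, giving -15309.

-15309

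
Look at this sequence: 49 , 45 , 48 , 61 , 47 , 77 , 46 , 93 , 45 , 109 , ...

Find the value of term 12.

125

Odd-indexed and even-indexed terms follow separate rules.
Track A = 49, 48, 47, 46, 45: subtracting 1 each time.
Track B = 45, 61, 77, 93, 109: arithmetic with common difference +16.
Position 12 → track B, term 6 = 125.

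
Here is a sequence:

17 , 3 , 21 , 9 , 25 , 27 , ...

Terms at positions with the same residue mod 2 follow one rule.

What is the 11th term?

37

Positions 1, 3, 5, … form one subsequence and positions 2, 4, 6, … form another.
Stream A is 17, 21, 25, which is linear: a_n = 13 + 4·n.
Stream B is 3, 9, 27, which is powers of 3.
Term 11 comes from stream A (its 6th entry): 37.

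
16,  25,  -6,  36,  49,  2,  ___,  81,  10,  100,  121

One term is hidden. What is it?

Positions follow the repeating pattern AAB; grouping by letter gives 2 tracks.
Stream A: 16, 25, 36, 49, ?, 81, 100, 121. Perfect squares starting at 4².
Stream B: -6, 2, 10. Arithmetic with common difference +8.
The gap is stream A's term 5; the rule gives 64.

64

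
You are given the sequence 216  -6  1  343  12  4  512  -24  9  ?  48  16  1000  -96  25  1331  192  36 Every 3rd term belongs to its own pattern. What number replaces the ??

729

The terms cycle through 3 interleaved subsequences.
Track A is 216, 343, 512, ?, 1000, 1331, which is the cubes 6³, 7³, 8³, ….
Track B is -6, 12, -24, 48, -96, 192, which is multiplying by -2 each time.
Track C is 1, 4, 9, 16, 25, 36, which is consecutive squares n² from n = 1.
The gap is track A's term 4; the rule gives 729.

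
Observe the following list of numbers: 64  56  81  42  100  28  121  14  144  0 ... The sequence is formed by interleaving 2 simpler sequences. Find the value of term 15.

Taking every 2nd term gives 2 separate tracks.
Subsequence A: 64, 81, 100, 121, 144 (consecutive squares n² from n = 8).
Subsequence B: 56, 42, 28, 14, 0 (arithmetic, step −14).
The 15th slot belongs to subsequence A; its 8th term is 225.

225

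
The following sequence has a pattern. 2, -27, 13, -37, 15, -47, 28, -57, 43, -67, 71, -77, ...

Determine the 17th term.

Split by position mod 2 into 2 tracks.
Track A: 2, 13, 15, 28, 43, 71 (each term equals the sum of the previous two).
Track B: -27, -37, -47, -57, -67, -77 (subtracting 10 each time).
Term 17 comes from track A (its 9th entry): 299.

299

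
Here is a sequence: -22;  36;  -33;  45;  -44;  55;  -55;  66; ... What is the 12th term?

91

The terms cycle through 2 interleaved subsequences.
Stream A: -22, -33, -44, -55. Linear: a_n = -11 − 11·n.
Stream B: 36, 45, 55, 66. Triangular numbers n(n+1)/2 for n = 8, 9, ….
Position 12 → stream B, term 6 = 91.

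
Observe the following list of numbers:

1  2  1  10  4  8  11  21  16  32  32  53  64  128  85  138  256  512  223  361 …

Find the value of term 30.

32768

Positions follow the repeating pattern AABB; grouping by letter gives 2 tracks.
Subsequence A: 1, 2, 4, 8, 16, 32, 64, 128, 256, 512. Multiplying by 2 each time.
Subsequence B: 1, 10, 11, 21, 32, 53, 85, 138, 223, 361. Fibonacci-style (each term is the sum of the two before it).
Term 30 comes from subsequence A (its 16th entry): 32768.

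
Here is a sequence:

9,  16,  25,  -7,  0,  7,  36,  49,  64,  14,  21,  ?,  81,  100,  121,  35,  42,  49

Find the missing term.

Positions follow the repeating pattern AAABBB; grouping by letter gives 2 tracks.
Track A: 9, 16, 25, 36, 49, 64, 81, 100, 121. Perfect squares starting at 3².
Track B: -7, 0, 7, 14, 21, ?, 35, 42, 49. Adding 7 each time.
The gap is track B's term 6; the rule gives 28.

28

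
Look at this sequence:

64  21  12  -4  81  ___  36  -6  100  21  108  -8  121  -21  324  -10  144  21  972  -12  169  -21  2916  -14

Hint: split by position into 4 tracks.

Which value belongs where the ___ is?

-21

Split by position mod 4: positions 1, 5, 9, … form one track, and each other residue class forms its own.
Stream A = 64, 81, 100, 121, 144, 169: consecutive squares n² from n = 8.
Stream B = 21, ?, 21, -21, 21, -21: oscillating between 21 and -21.
Stream C = 12, 36, 108, 324, 972, 2916: a geometric progression (common ratio 3).
Stream D = -4, -6, -8, -10, -12, -14: arithmetic, step −2.
The gap is stream B's term 2; the rule gives -21.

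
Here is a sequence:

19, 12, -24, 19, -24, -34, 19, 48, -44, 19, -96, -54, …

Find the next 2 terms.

19, 192

Split by position mod 3: positions 1, 4, 7, … form one track, and each other residue class forms its own.
Subsequence A: 19, 19, 19, 19. The constant sequence 19.
Subsequence B: 12, -24, 48, -96. Geometric, ×-2 each step.
Subsequence C: -24, -34, -44, -54. Arithmetic, step −10.
Term 13 comes from subsequence A (its 5th entry): 19.
Position 14 → subsequence B, term 5 = 192.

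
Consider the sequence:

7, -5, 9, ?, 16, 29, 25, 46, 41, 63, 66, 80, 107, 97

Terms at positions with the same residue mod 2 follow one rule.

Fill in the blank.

12

Odd-indexed and even-indexed terms follow separate rules.
Stream A is 7, 9, 16, 25, 41, 66, 107, which is a Fibonacci-like recurrence a_n = a_{n-1} + a_{n-2}.
Stream B is -5, ?, 29, 46, 63, 80, 97, which is arithmetic with common difference +17.
The gap is stream B's term 2; the rule gives 12.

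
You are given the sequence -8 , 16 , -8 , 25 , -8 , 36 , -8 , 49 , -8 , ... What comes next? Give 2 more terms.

64, -8

The terms cycle through 2 interleaved subsequences.
Subsequence A = -8, -8, -8, -8, -8: the constant sequence -8.
Subsequence B = 16, 25, 36, 49: perfect squares starting at 4².
Position 10 falls in subsequence B as its term 5, giving 64.
Position 11 falls in subsequence A as its term 6, giving -8.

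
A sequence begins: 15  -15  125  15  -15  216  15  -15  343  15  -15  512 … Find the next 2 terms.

Reading positions in blocks of 3 reveals the pattern AAB — 2 tracks woven together.
Track A = 15, -15, 15, -15, 15, -15, 15, -15: oscillating between 15 and -15.
Track B = 125, 216, 343, 512: perfect cubes starting at 5³.
The 13th slot belongs to track A; its 9th term is 15.
The 14th slot belongs to track A; its 10th term is -15.

15, -15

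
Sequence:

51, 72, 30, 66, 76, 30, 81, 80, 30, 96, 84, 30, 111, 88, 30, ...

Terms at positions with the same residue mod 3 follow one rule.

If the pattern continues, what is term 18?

30

Taking every 3rd term gives 3 separate tracks.
Track A: 51, 66, 81, 96, 111. Linear: a_n = 36 + 15·n.
Track B: 72, 76, 80, 84, 88. Linear: a_n = 68 + 4·n.
Track C: 30, 30, 30, 30, 30. Always 30.
Position 18 → track C, term 6 = 30.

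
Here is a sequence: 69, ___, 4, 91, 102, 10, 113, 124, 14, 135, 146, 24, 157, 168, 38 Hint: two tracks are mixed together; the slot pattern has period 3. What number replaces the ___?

Reading positions in blocks of 3 reveals the pattern AAB — 2 tracks woven together.
Track A: 69, ?, 91, 102, 113, 124, 135, 146, 157, 168 (arithmetic, step +11).
Track B: 4, 10, 14, 24, 38 (each term equals the sum of the previous two).
So the missing entry in track A is 80.

80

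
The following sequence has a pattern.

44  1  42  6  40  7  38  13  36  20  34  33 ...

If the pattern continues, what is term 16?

Split by position mod 2 into 2 tracks.
Stream A is 44, 42, 40, 38, 36, 34, which is arithmetic, step −2.
Stream B is 1, 6, 7, 13, 20, 33, which is Fibonacci-style (each term is the sum of the two before it).
The 16th slot belongs to stream B; its 8th term is 86.

86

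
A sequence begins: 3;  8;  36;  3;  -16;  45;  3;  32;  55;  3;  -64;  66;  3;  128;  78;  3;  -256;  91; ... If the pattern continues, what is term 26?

2048

Split by position mod 3: positions 1, 4, 7, … form one track, and each other residue class forms its own.
Subsequence A is 3, 3, 3, 3, 3, 3, which is constant 3.
Subsequence B is 8, -16, 32, -64, 128, -256, which is geometric, ×-2 each step.
Subsequence C is 36, 45, 55, 66, 78, 91, which is triangular numbers starting at T_8.
Position 26 → subsequence B, term 9 = 2048.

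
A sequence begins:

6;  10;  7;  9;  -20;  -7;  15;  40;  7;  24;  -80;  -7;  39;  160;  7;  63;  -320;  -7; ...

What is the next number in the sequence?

102

Taking every 3rd term gives 3 separate tracks.
Subsequence A: 6, 9, 15, 24, 39, 63. A Fibonacci-like recurrence a_n = a_{n-1} + a_{n-2}.
Subsequence B: 10, -20, 40, -80, 160, -320. Geometric, ×-2 each step.
Subsequence C: 7, -7, 7, -7, 7, -7. Alternating ±7.
Term 19 comes from subsequence A (its 7th entry): 102.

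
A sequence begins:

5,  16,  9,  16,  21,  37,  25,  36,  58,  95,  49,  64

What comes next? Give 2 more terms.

153, 248

Positions follow the repeating pattern AABB; grouping by letter gives 2 tracks.
Stream A = 5, 16, 21, 37, 58, 95: a Fibonacci-like recurrence a_n = a_{n-1} + a_{n-2}.
Stream B = 9, 16, 25, 36, 49, 64: perfect squares starting at 3².
Term 13 comes from stream A (its 7th entry): 153.
Position 14 → stream A, term 8 = 248.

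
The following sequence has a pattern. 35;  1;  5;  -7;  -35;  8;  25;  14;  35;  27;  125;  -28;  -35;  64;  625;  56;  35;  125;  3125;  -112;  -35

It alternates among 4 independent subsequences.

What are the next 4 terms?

Taking every 4th term gives 4 separate tracks.
Subsequence A is 35, -35, 35, -35, 35, -35, which is alternating ±35.
Subsequence B is 1, 8, 27, 64, 125, which is the cubes 1³, 2³, 3³, ….
Subsequence C is 5, 25, 125, 625, 3125, which is powers of 5.
Subsequence D is -7, 14, -28, 56, -112, which is geometric, ×-2 each step.
Position 22 falls in subsequence B as its term 6, giving 216.
Position 23 falls in subsequence C as its term 6, giving 15625.
Position 24 falls in subsequence D as its term 6, giving 224.
Position 25 falls in subsequence A as its term 7, giving 35.

216, 15625, 224, 35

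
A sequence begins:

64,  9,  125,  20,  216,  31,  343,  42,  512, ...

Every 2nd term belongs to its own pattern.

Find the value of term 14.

Taking every 2nd term gives 2 separate tracks.
Stream A: 64, 125, 216, 343, 512 — perfect cubes starting at 4³.
Stream B: 9, 20, 31, 42 — adding 11 each time.
Term 14 comes from stream B (its 7th entry): 75.

75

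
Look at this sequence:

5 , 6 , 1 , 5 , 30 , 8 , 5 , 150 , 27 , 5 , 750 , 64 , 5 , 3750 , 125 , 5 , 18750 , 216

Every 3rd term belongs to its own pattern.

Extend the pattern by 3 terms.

5, 93750, 343

Taking every 3rd term gives 3 separate tracks.
Subsequence A: 5, 5, 5, 5, 5, 5 (the constant sequence 5).
Subsequence B: 6, 30, 150, 750, 3750, 18750 (a geometric progression (common ratio 5)).
Subsequence C: 1, 8, 27, 64, 125, 216 (perfect cubes starting at 1³).
Position 19 falls in subsequence A as its term 7, giving 5.
Position 20 falls in subsequence B as its term 7, giving 93750.
The 21st slot belongs to subsequence C; its 7th term is 343.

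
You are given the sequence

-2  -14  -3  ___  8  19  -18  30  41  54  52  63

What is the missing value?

Reading positions in blocks of 3 reveals the pattern ABB — 2 tracks woven together.
Subsequence A is -2, ?, -18, 54, which is geometric with ratio -3.
Subsequence B is -14, -3, 8, 19, 30, 41, 52, 63, which is arithmetic, step +11.
So the missing entry in subsequence A is 6.

6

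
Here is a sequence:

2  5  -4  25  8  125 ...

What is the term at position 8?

625

The terms cycle through 2 interleaved subsequences.
Track A is 2, -4, 8, which is a geometric progression (common ratio -2).
Track B is 5, 25, 125, which is powers 5^1, 5^2, 5^3, ….
Position 8 falls in track B as its term 4, giving 625.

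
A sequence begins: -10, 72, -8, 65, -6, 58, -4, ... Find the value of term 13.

2

Taking every 2nd term gives 2 separate tracks.
Stream A = -10, -8, -6, -4: arithmetic with common difference +2.
Stream B = 72, 65, 58: arithmetic with common difference −7.
The 13th slot belongs to stream A; its 7th term is 2.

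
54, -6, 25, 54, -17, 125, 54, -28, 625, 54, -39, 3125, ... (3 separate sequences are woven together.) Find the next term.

54

Split by position mod 3: positions 1, 4, 7, … form one track, and each other residue class forms its own.
Track A: 54, 54, 54, 54 (the constant sequence 54).
Track B: -6, -17, -28, -39 (arithmetic with common difference −11).
Track C: 25, 125, 625, 3125 (powers 5^2, 5^3, 5^4, …).
Term 13 comes from track A (its 5th entry): 54.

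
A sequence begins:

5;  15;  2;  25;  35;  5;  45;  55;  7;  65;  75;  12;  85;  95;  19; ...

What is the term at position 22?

Reading positions in blocks of 3 reveals the pattern AAB — 2 tracks woven together.
Stream A: 5, 15, 25, 35, 45, 55, 65, 75, 85, 95. Linear: a_n = -5 + 10·n.
Stream B: 2, 5, 7, 12, 19. Fibonacci-style (each term is the sum of the two before it).
Position 22 → stream A, term 15 = 145.

145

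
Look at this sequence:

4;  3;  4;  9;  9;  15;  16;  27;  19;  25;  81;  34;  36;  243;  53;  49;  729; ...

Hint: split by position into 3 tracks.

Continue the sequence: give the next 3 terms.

87, 64, 2187

The terms cycle through 3 interleaved subsequences.
Track A = 4, 9, 16, 25, 36, 49: consecutive squares n² from n = 2.
Track B = 3, 9, 27, 81, 243, 729: powers 3^1, 3^2, 3^3, ….
Track C = 4, 15, 19, 34, 53: each term equals the sum of the previous two.
The 18th slot belongs to track C; its 6th term is 87.
Term 19 comes from track A (its 7th entry): 64.
The 20th slot belongs to track B; its 7th term is 2187.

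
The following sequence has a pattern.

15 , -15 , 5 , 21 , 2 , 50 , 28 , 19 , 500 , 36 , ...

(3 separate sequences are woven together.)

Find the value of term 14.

53

The terms cycle through 3 interleaved subsequences.
Track A: 15, 21, 28, 36. Triangular numbers n(n+1)/2 for n = 5, 6, ….
Track B: -15, 2, 19. Arithmetic, step +17.
Track C: 5, 50, 500. A geometric progression (common ratio 10).
Position 14 → track B, term 5 = 53.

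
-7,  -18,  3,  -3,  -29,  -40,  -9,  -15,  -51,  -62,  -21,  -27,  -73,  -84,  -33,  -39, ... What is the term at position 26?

-150

Positions follow the repeating pattern AABB; grouping by letter gives 2 tracks.
Subsequence A: -7, -18, -29, -40, -51, -62, -73, -84 — linear: a_n = 4 − 11·n.
Subsequence B: 3, -3, -9, -15, -21, -27, -33, -39 — linear: a_n = 9 − 6·n.
Position 26 falls in subsequence A as its term 14, giving -150.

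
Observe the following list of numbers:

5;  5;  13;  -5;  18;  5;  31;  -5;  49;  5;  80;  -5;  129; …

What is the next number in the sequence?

Odd-indexed and even-indexed terms follow separate rules.
Subsequence A: 5, 13, 18, 31, 49, 80, 129 — a Fibonacci-like recurrence a_n = a_{n-1} + a_{n-2}.
Subsequence B: 5, -5, 5, -5, 5, -5 — oscillating between 5 and -5.
The 14th slot belongs to subsequence B; its 7th term is 5.

5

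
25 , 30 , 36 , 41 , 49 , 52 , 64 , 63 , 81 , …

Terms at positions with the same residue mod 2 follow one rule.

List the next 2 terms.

74, 100

Taking every 2nd term gives 2 separate tracks.
Track A: 25, 36, 49, 64, 81. The squares 5², 6², 7², ….
Track B: 30, 41, 52, 63. Arithmetic with common difference +11.
The 10th slot belongs to track B; its 5th term is 74.
Position 11 → track A, term 6 = 100.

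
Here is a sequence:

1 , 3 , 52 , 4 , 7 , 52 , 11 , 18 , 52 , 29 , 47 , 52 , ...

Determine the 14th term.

Positions follow the repeating pattern AAB; grouping by letter gives 2 tracks.
Stream A: 1, 3, 4, 7, 11, 18, 29, 47 (each term equals the sum of the previous two).
Stream B: 52, 52, 52, 52 (the constant sequence 52).
Position 14 falls in stream A as its term 10, giving 123.

123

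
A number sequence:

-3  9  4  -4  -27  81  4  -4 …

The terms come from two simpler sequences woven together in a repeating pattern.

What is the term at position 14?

6561

The slot pattern repeats as AABB (period 4), so there are 2 interleaved tracks.
Subsequence A: -3, 9, -27, 81. A geometric progression (common ratio -3).
Subsequence B: 4, -4, 4, -4. Alternating ±4.
Term 14 comes from subsequence A (its 8th entry): 6561.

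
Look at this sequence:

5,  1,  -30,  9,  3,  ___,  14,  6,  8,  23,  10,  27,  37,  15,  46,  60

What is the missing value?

Read the sequence 3 terms at a time; column i is its own pattern.
Track A: 5, 9, 14, 23, 37, 60 (each term equals the sum of the previous two).
Track B: 1, 3, 6, 10, 15 (triangular numbers starting at T_1).
Track C: -30, ?, 8, 27, 46 (adding 19 each time).
Filling track C at index 2 by its rule yields -11.

-11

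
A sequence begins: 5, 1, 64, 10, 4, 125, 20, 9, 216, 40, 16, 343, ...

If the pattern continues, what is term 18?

729

Taking every 3rd term gives 3 separate tracks.
Subsequence A: 5, 10, 20, 40. Geometric with ratio 2.
Subsequence B: 1, 4, 9, 16. Consecutive squares n² from n = 1.
Subsequence C: 64, 125, 216, 343. The cubes 4³, 5³, 6³, ….
Position 18 → subsequence C, term 6 = 729.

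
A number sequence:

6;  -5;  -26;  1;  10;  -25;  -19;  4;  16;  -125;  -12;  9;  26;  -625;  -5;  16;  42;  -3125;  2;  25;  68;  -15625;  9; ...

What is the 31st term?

23

Read the sequence 4 terms at a time; column i is its own pattern.
Subsequence A is 6, 10, 16, 26, 42, 68, which is each term equals the sum of the previous two.
Subsequence B is -5, -25, -125, -625, -3125, -15625, which is geometric, ×5 each step.
Subsequence C is -26, -19, -12, -5, 2, 9, which is adding 7 each time.
Subsequence D is 1, 4, 9, 16, 25, which is consecutive squares n² from n = 1.
Term 31 comes from subsequence C (its 8th entry): 23.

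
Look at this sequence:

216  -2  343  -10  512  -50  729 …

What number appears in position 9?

Taking every 2nd term gives 2 separate tracks.
Track A: 216, 343, 512, 729 (consecutive cubes n³ from n = 6).
Track B: -2, -10, -50 (multiplying by 5 each time).
Position 9 → track A, term 5 = 1000.

1000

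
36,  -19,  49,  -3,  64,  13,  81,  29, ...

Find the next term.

100

Split by position mod 2 into 2 tracks.
Track A: 36, 49, 64, 81 (perfect squares starting at 6²).
Track B: -19, -3, 13, 29 (linear: a_n = -35 + 16·n).
The 9th slot belongs to track A; its 5th term is 100.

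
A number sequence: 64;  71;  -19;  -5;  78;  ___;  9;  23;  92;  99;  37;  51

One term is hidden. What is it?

85

Reading positions in blocks of 4 reveals the pattern AABB — 2 tracks woven together.
Subsequence A is 64, 71, 78, ?, 92, 99, which is arithmetic with common difference +7.
Subsequence B is -19, -5, 9, 23, 37, 51, which is linear: a_n = -33 + 14·n.
The gap is subsequence A's term 4; the rule gives 85.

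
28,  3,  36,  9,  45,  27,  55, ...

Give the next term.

81

Odd-indexed and even-indexed terms follow separate rules.
Subsequence A: 28, 36, 45, 55. Triangular numbers starting at T_7.
Subsequence B: 3, 9, 27. Powers 3^1, 3^2, 3^3, ….
Position 8 → subsequence B, term 4 = 81.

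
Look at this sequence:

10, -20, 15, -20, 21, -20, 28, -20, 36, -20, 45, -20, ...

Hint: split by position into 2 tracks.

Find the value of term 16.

-20

Positions 1, 3, 5, … form one subsequence and positions 2, 4, 6, … form another.
Stream A: 10, 15, 21, 28, 36, 45. The triangular numbers T_4, T_5, ….
Stream B: -20, -20, -20, -20, -20, -20. Constant -20.
Position 16 → stream B, term 8 = -20.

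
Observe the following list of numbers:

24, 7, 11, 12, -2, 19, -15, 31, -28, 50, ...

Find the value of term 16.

212

Odd-indexed and even-indexed terms follow separate rules.
Stream A = 24, 11, -2, -15, -28: arithmetic, step −13.
Stream B = 7, 12, 19, 31, 50: a Fibonacci-like recurrence a_n = a_{n-1} + a_{n-2}.
Term 16 comes from stream B (its 8th entry): 212.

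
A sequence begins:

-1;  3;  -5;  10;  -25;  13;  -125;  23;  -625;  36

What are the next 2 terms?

Odd-indexed and even-indexed terms follow separate rules.
Track A is -1, -5, -25, -125, -625, which is geometric, ×5 each step.
Track B is 3, 10, 13, 23, 36, which is a Fibonacci-like recurrence a_n = a_{n-1} + a_{n-2}.
Term 11 comes from track A (its 6th entry): -3125.
Term 12 comes from track B (its 6th entry): 59.

-3125, 59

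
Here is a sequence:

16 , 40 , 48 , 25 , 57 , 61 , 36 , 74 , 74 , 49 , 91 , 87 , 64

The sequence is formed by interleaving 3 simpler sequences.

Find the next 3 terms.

108, 100, 81

Split by position mod 3: positions 1, 4, 7, … form one track, and each other residue class forms its own.
Track A is 16, 25, 36, 49, 64, which is the squares 4², 5², 6², ….
Track B is 40, 57, 74, 91, which is arithmetic, step +17.
Track C is 48, 61, 74, 87, which is adding 13 each time.
Term 14 comes from track B (its 5th entry): 108.
Position 15 → track C, term 5 = 100.
The 16th slot belongs to track A; its 6th term is 81.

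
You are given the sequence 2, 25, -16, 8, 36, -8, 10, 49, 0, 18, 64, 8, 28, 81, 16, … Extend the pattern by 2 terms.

Split by position mod 3: positions 1, 4, 7, … form one track, and each other residue class forms its own.
Stream A: 2, 8, 10, 18, 28 — each term equals the sum of the previous two.
Stream B: 25, 36, 49, 64, 81 — consecutive squares n² from n = 5.
Stream C: -16, -8, 0, 8, 16 — linear: a_n = -24 + 8·n.
Position 16 falls in stream A as its term 6, giving 46.
Term 17 comes from stream B (its 6th entry): 100.

46, 100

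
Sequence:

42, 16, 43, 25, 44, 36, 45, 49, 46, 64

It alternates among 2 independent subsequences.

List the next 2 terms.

Split by position mod 2 into 2 tracks.
Subsequence A: 42, 43, 44, 45, 46 — linear: a_n = 41 + n.
Subsequence B: 16, 25, 36, 49, 64 — the squares 4², 5², 6², ….
Position 11 → subsequence A, term 6 = 47.
Position 12 falls in subsequence B as its term 6, giving 81.

47, 81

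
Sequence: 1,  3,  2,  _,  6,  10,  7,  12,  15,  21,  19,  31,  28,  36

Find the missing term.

5

Positions follow the repeating pattern AABB; grouping by letter gives 2 tracks.
Track A is 1, 3, 6, 10, 15, 21, 28, 36, which is triangular numbers n(n+1)/2 for n = 1, 2, ….
Track B is 2, ?, 7, 12, 19, 31, which is each term equals the sum of the previous two.
The gap is track B's term 2; the rule gives 5.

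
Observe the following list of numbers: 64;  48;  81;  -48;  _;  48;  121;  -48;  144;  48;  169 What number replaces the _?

100

Taking every 2nd term gives 2 separate tracks.
Stream A: 64, 81, ?, 121, 144, 169 — the squares 8², 9², 10², ….
Stream B: 48, -48, 48, -48, 48 — the oscillation 48·(−1)^(n+1).
Stream A's pattern makes the blank 100.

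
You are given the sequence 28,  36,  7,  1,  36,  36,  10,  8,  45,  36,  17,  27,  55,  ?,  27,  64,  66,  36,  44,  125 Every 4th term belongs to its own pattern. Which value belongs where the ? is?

36

Split by position mod 4: positions 1, 5, 9, … form one track, and each other residue class forms its own.
Track A: 28, 36, 45, 55, 66 (triangular numbers starting at T_7).
Track B: 36, 36, 36, ?, 36 (the constant sequence 36).
Track C: 7, 10, 17, 27, 44 (each term equals the sum of the previous two).
Track D: 1, 8, 27, 64, 125 (perfect cubes starting at 1³).
Track B's pattern makes the blank 36.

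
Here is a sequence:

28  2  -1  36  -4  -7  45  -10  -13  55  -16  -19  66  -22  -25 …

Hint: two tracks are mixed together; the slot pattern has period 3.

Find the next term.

Reading positions in blocks of 3 reveals the pattern ABB — 2 tracks woven together.
Track A is 28, 36, 45, 55, 66, which is the triangular numbers T_7, T_8, ….
Track B is 2, -1, -4, -7, -10, -13, -16, -19, -22, -25, which is arithmetic with common difference −3.
Position 16 falls in track A as its term 6, giving 78.

78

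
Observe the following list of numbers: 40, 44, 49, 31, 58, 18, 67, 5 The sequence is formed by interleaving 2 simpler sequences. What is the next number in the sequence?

Taking every 2nd term gives 2 separate tracks.
Subsequence A: 40, 49, 58, 67 — arithmetic, step +9.
Subsequence B: 44, 31, 18, 5 — subtracting 13 each time.
The 9th slot belongs to subsequence A; its 5th term is 76.

76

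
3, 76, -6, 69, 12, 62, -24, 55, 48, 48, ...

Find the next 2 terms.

-96, 41

Odd-indexed and even-indexed terms follow separate rules.
Stream A: 3, -6, 12, -24, 48. A geometric progression (common ratio -2).
Stream B: 76, 69, 62, 55, 48. Arithmetic with common difference −7.
Position 11 falls in stream A as its term 6, giving -96.
Term 12 comes from stream B (its 6th entry): 41.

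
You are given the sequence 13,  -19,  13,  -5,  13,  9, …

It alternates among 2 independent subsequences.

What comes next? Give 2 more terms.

Odd-indexed and even-indexed terms follow separate rules.
Stream A is 13, 13, 13, which is the constant sequence 13.
Stream B is -19, -5, 9, which is linear: a_n = -33 + 14·n.
The 7th slot belongs to stream A; its 4th term is 13.
Position 8 → stream B, term 4 = 23.

13, 23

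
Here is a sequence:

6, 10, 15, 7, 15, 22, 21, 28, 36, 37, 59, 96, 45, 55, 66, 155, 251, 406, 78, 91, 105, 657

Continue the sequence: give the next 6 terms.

1063, 1720, 120, 136, 153, 2783

Positions follow the repeating pattern AAABBB; grouping by letter gives 2 tracks.
Stream A: 6, 10, 15, 21, 28, 36, 45, 55, 66, 78, 91, 105. Triangular numbers starting at T_3.
Stream B: 7, 15, 22, 37, 59, 96, 155, 251, 406, 657. Each term equals the sum of the previous two.
Position 23 → stream B, term 11 = 1063.
Term 24 comes from stream B (its 12th entry): 1720.
The 25th slot belongs to stream A; its 13th term is 120.
Position 26 falls in stream A as its term 14, giving 136.
Position 27 falls in stream A as its term 15, giving 153.
Position 28 falls in stream B as its term 13, giving 2783.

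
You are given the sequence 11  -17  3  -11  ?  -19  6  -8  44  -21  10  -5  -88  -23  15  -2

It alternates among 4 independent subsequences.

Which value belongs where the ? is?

Read the sequence 4 terms at a time; column i is its own pattern.
Subsequence A: 11, ?, 44, -88 (a geometric progression (common ratio -2)).
Subsequence B: -17, -19, -21, -23 (subtracting 2 each time).
Subsequence C: 3, 6, 10, 15 (triangular numbers starting at T_2).
Subsequence D: -11, -8, -5, -2 (linear: a_n = -14 + 3·n).
So the missing entry in subsequence A is -22.

-22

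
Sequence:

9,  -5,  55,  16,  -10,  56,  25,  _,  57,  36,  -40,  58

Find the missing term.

Split by position mod 3: positions 1, 4, 7, … form one track, and each other residue class forms its own.
Stream A: 9, 16, 25, 36 — consecutive squares n² from n = 3.
Stream B: -5, -10, ?, -40 — a geometric progression (common ratio 2).
Stream C: 55, 56, 57, 58 — arithmetic with common difference +1.
The gap is stream B's term 3; the rule gives -20.

-20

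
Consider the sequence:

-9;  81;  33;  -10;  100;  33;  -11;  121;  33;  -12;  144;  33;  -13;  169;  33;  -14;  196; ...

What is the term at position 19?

-15

The terms cycle through 3 interleaved subsequences.
Track A: -9, -10, -11, -12, -13, -14. Arithmetic, step −1.
Track B: 81, 100, 121, 144, 169, 196. Perfect squares starting at 9².
Track C: 33, 33, 33, 33, 33. Always 33.
The 19th slot belongs to track A; its 7th term is -15.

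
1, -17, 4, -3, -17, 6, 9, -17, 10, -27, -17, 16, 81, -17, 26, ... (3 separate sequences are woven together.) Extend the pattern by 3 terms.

Split by position mod 3 into 3 tracks.
Track A: 1, -3, 9, -27, 81 — multiplying by -3 each time.
Track B: -17, -17, -17, -17, -17 — always -17.
Track C: 4, 6, 10, 16, 26 — each term equals the sum of the previous two.
Term 16 comes from track A (its 6th entry): -243.
Position 17 → track B, term 6 = -17.
Term 18 comes from track C (its 6th entry): 42.

-243, -17, 42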